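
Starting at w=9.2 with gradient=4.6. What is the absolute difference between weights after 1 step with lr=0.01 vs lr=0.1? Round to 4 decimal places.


With lr=0.01: w_new = 9.2 - 0.01 * 4.6 = 9.154
With lr=0.1: w_new = 9.2 - 0.1 * 4.6 = 8.74
Absolute difference = |9.154 - 8.74|
= 0.4140

0.4140


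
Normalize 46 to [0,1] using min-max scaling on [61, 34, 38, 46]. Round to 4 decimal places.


Min = 34, Max = 61
Range = 61 - 34 = 27
Scaled = (x - min) / (max - min)
= (46 - 34) / 27
= 12 / 27
= 0.4444

0.4444


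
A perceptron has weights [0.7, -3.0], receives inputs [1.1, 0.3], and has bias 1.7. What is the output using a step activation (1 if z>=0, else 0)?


z = w . x + b
= 0.7*1.1 + -3.0*0.3 + 1.7
= 0.77 + -0.9 + 1.7
= -0.13 + 1.7
= 1.57
Since z = 1.57 >= 0, output = 1

1


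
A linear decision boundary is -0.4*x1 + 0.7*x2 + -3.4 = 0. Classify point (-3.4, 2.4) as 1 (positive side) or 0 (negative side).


Compute -0.4 * -3.4 + 0.7 * 2.4 + -3.4
= 1.36 + 1.68 + -3.4
= -0.36
Since -0.36 < 0, the point is on the negative side.

0


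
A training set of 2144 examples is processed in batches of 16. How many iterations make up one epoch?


Iterations per epoch = dataset_size / batch_size
= 2144 / 16
= 134

134


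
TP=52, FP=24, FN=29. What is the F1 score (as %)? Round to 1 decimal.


Precision = TP / (TP + FP) = 52 / 76 = 0.6842
Recall = TP / (TP + FN) = 52 / 81 = 0.642
F1 = 2 * P * R / (P + R)
= 2 * 0.6842 * 0.642 / (0.6842 + 0.642)
= 0.8785 / 1.3262
= 0.6624
As percentage: 66.2%

66.2


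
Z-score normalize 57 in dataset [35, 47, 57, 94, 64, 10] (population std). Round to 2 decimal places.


Mean = (35 + 47 + 57 + 94 + 64 + 10) / 6 = 51.1667
Variance = sum((x_i - mean)^2) / n = 667.8056
Std = sqrt(667.8056) = 25.8419
Z = (x - mean) / std
= (57 - 51.1667) / 25.8419
= 5.8333 / 25.8419
= 0.23

0.23


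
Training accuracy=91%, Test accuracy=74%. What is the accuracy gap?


Gap = train_accuracy - test_accuracy
= 91 - 74
= 17%
This gap suggests the model is overfitting.

17


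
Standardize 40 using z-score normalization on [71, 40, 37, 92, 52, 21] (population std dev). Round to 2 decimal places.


Mean = (71 + 40 + 37 + 92 + 52 + 21) / 6 = 52.1667
Variance = sum((x_i - mean)^2) / n = 548.4722
Std = sqrt(548.4722) = 23.4195
Z = (x - mean) / std
= (40 - 52.1667) / 23.4195
= -12.1667 / 23.4195
= -0.52

-0.52


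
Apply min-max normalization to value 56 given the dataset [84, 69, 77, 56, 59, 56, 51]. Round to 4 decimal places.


Min = 51, Max = 84
Range = 84 - 51 = 33
Scaled = (x - min) / (max - min)
= (56 - 51) / 33
= 5 / 33
= 0.1515

0.1515


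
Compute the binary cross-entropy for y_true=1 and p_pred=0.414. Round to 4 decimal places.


For y=1: Loss = -log(p)
= -log(0.414)
= -(-0.8819)
= 0.8819

0.8819


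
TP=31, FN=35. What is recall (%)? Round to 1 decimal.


Recall = TP / (TP + FN) * 100
= 31 / (31 + 35)
= 31 / 66
= 0.4697
= 47.0%

47.0


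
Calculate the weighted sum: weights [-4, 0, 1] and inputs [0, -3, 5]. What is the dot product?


Element-wise products:
-4 * 0 = 0
0 * -3 = 0
1 * 5 = 5
Sum = 0 + 0 + 5
= 5

5


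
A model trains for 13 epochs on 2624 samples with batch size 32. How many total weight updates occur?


Iterations per epoch = 2624 / 32 = 82
Total updates = iterations_per_epoch * epochs
= 82 * 13
= 1066

1066


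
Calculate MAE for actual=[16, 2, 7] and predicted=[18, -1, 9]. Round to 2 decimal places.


Absolute errors: [2, 3, 2]
Sum of absolute errors = 7
MAE = 7 / 3 = 2.33

2.33


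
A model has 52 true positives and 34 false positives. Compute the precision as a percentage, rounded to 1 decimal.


Precision = TP / (TP + FP) * 100
= 52 / (52 + 34)
= 52 / 86
= 0.6047
= 60.5%

60.5


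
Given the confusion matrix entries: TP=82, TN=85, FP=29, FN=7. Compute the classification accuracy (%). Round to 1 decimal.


Accuracy = (TP + TN) / (TP + TN + FP + FN) * 100
= (82 + 85) / (82 + 85 + 29 + 7)
= 167 / 203
= 0.8227
= 82.3%

82.3


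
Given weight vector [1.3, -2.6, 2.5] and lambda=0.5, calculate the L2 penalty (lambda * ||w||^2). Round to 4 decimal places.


Squaring each weight:
1.3^2 = 1.69
(-2.6)^2 = 6.76
2.5^2 = 6.25
Sum of squares = 14.7
Penalty = 0.5 * 14.7 = 7.3500

7.3500


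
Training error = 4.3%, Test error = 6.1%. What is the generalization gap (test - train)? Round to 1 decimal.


Generalization gap = test_error - train_error
= 6.1 - 4.3
= 1.8%
A small gap suggests good generalization.

1.8


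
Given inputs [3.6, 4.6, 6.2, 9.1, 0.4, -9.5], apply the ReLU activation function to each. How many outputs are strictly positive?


ReLU(x) = max(0, x) for each element:
ReLU(3.6) = 3.6
ReLU(4.6) = 4.6
ReLU(6.2) = 6.2
ReLU(9.1) = 9.1
ReLU(0.4) = 0.4
ReLU(-9.5) = 0
Active neurons (>0): 5

5


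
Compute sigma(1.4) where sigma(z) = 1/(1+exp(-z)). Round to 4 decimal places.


sigmoid(z) = 1 / (1 + exp(-z))
exp(-(1.4)) = exp(-1.4) = 0.2466
1 + 0.2466 = 1.2466
1 / 1.2466 = 0.8022

0.8022


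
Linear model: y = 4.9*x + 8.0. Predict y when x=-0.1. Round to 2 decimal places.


y = 4.9 * -0.1 + (8.0)
= -0.49 + (8.0)
= 7.51

7.51


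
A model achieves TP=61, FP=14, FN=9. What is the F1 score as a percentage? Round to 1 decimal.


Precision = TP / (TP + FP) = 61 / 75 = 0.8133
Recall = TP / (TP + FN) = 61 / 70 = 0.8714
F1 = 2 * P * R / (P + R)
= 2 * 0.8133 * 0.8714 / (0.8133 + 0.8714)
= 1.4175 / 1.6848
= 0.8414
As percentage: 84.1%

84.1


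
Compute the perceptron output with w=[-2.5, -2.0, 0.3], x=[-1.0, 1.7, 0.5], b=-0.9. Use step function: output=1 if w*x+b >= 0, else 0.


z = w . x + b
= -2.5*-1.0 + -2.0*1.7 + 0.3*0.5 + -0.9
= 2.5 + -3.4 + 0.15 + -0.9
= -0.75 + -0.9
= -1.65
Since z = -1.65 < 0, output = 0

0


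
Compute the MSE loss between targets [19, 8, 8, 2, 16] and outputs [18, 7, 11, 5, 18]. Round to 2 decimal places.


Differences: [1, 1, -3, -3, -2]
Squared errors: [1, 1, 9, 9, 4]
Sum of squared errors = 24
MSE = 24 / 5 = 4.80

4.80


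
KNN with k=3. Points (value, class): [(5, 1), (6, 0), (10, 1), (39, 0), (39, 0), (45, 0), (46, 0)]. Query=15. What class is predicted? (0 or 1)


Distances from query 15:
Point 10 (class 1): distance = 5
Point 6 (class 0): distance = 9
Point 5 (class 1): distance = 10
K=3 nearest neighbors: classes = [1, 0, 1]
Votes for class 1: 2 / 3
Majority vote => class 1

1


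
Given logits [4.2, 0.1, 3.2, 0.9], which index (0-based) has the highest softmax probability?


Softmax is a monotonic transformation, so it preserves the argmax.
We need to find the index of the maximum logit.
Index 0: 4.2
Index 1: 0.1
Index 2: 3.2
Index 3: 0.9
Maximum logit = 4.2 at index 0

0


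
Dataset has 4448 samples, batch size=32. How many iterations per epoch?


Iterations per epoch = dataset_size / batch_size
= 4448 / 32
= 139

139


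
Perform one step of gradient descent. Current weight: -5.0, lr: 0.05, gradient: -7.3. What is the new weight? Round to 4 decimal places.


w_new = w_old - lr * gradient
= -5.0 - 0.05 * -7.3
= -5.0 - (-0.365)
= -4.6350

-4.6350


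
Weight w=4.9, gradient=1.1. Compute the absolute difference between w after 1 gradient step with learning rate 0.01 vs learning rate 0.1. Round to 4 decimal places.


With lr=0.01: w_new = 4.9 - 0.01 * 1.1 = 4.889
With lr=0.1: w_new = 4.9 - 0.1 * 1.1 = 4.79
Absolute difference = |4.889 - 4.79|
= 0.0990

0.0990


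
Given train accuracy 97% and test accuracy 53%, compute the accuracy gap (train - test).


Gap = train_accuracy - test_accuracy
= 97 - 53
= 44%
This large gap strongly indicates overfitting.

44


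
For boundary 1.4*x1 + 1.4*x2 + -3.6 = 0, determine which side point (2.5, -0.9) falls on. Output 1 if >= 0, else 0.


Compute 1.4 * 2.5 + 1.4 * -0.9 + -3.6
= 3.5 + -1.26 + -3.6
= -1.36
Since -1.36 < 0, the point is on the negative side.

0


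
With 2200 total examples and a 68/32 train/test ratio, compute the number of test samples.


Train samples = 2200 * 68% = 1496
Test samples = 2200 - 1496
= 704

704


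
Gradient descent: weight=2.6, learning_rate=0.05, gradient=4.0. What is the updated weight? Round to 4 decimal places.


w_new = w_old - lr * gradient
= 2.6 - 0.05 * 4.0
= 2.6 - (0.2)
= 2.4000

2.4000


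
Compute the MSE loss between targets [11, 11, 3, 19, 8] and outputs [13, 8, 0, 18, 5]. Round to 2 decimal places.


Differences: [-2, 3, 3, 1, 3]
Squared errors: [4, 9, 9, 1, 9]
Sum of squared errors = 32
MSE = 32 / 5 = 6.40

6.40


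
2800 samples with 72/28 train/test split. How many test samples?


Train samples = 2800 * 72% = 2016
Test samples = 2800 - 2016
= 784

784


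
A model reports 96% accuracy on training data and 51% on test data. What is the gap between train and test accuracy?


Gap = train_accuracy - test_accuracy
= 96 - 51
= 45%
This large gap strongly indicates overfitting.

45


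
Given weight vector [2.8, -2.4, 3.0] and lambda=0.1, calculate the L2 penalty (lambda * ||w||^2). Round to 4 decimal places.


Squaring each weight:
2.8^2 = 7.84
(-2.4)^2 = 5.76
3.0^2 = 9.0
Sum of squares = 22.6
Penalty = 0.1 * 22.6 = 2.2600

2.2600


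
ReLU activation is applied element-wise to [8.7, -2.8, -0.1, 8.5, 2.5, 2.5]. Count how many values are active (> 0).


ReLU(x) = max(0, x) for each element:
ReLU(8.7) = 8.7
ReLU(-2.8) = 0
ReLU(-0.1) = 0
ReLU(8.5) = 8.5
ReLU(2.5) = 2.5
ReLU(2.5) = 2.5
Active neurons (>0): 4

4


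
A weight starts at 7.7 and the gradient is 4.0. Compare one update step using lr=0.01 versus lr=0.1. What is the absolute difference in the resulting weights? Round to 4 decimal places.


With lr=0.01: w_new = 7.7 - 0.01 * 4.0 = 7.66
With lr=0.1: w_new = 7.7 - 0.1 * 4.0 = 7.3
Absolute difference = |7.66 - 7.3|
= 0.3600

0.3600


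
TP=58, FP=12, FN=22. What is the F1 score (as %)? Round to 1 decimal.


Precision = TP / (TP + FP) = 58 / 70 = 0.8286
Recall = TP / (TP + FN) = 58 / 80 = 0.725
F1 = 2 * P * R / (P + R)
= 2 * 0.8286 * 0.725 / (0.8286 + 0.725)
= 1.2014 / 1.5536
= 0.7733
As percentage: 77.3%

77.3


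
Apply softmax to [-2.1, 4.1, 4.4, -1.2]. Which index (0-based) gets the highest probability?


Softmax is a monotonic transformation, so it preserves the argmax.
We need to find the index of the maximum logit.
Index 0: -2.1
Index 1: 4.1
Index 2: 4.4
Index 3: -1.2
Maximum logit = 4.4 at index 2

2


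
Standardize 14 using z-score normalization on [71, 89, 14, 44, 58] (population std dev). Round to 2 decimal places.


Mean = (71 + 89 + 14 + 44 + 58) / 5 = 55.2
Variance = sum((x_i - mean)^2) / n = 644.56
Std = sqrt(644.56) = 25.3882
Z = (x - mean) / std
= (14 - 55.2) / 25.3882
= -41.2 / 25.3882
= -1.62

-1.62


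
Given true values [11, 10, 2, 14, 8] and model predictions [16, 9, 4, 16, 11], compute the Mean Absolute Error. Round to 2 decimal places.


Absolute errors: [5, 1, 2, 2, 3]
Sum of absolute errors = 13
MAE = 13 / 5 = 2.60

2.60


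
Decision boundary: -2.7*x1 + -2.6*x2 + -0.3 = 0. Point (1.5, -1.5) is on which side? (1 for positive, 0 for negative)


Compute -2.7 * 1.5 + -2.6 * -1.5 + -0.3
= -4.05 + 3.9 + -0.3
= -0.45
Since -0.45 < 0, the point is on the negative side.

0


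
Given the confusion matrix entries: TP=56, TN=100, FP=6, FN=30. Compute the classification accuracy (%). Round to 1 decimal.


Accuracy = (TP + TN) / (TP + TN + FP + FN) * 100
= (56 + 100) / (56 + 100 + 6 + 30)
= 156 / 192
= 0.8125
= 81.3%

81.3


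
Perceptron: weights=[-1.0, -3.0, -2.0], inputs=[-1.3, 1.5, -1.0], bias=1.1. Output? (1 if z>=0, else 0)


z = w . x + b
= -1.0*-1.3 + -3.0*1.5 + -2.0*-1.0 + 1.1
= 1.3 + -4.5 + 2.0 + 1.1
= -1.2 + 1.1
= -0.1
Since z = -0.1 < 0, output = 0

0


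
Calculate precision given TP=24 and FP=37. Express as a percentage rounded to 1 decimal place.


Precision = TP / (TP + FP) * 100
= 24 / (24 + 37)
= 24 / 61
= 0.3934
= 39.3%

39.3


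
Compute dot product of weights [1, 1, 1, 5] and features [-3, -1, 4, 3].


Element-wise products:
1 * -3 = -3
1 * -1 = -1
1 * 4 = 4
5 * 3 = 15
Sum = -3 + -1 + 4 + 15
= 15

15


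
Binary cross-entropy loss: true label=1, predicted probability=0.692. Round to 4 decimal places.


For y=1: Loss = -log(p)
= -log(0.692)
= -(-0.3682)
= 0.3682

0.3682


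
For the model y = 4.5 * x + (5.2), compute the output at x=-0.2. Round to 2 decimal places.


y = 4.5 * -0.2 + (5.2)
= -0.9 + (5.2)
= 4.30

4.30


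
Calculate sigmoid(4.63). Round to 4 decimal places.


sigmoid(z) = 1 / (1 + exp(-z))
exp(-(4.63)) = exp(-4.63) = 0.0098
1 + 0.0098 = 1.0098
1 / 1.0098 = 0.9903

0.9903


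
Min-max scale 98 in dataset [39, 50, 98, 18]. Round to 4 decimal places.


Min = 18, Max = 98
Range = 98 - 18 = 80
Scaled = (x - min) / (max - min)
= (98 - 18) / 80
= 80 / 80
= 1.0000

1.0000


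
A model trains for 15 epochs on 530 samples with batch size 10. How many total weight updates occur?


Iterations per epoch = 530 / 10 = 53
Total updates = iterations_per_epoch * epochs
= 53 * 15
= 795

795


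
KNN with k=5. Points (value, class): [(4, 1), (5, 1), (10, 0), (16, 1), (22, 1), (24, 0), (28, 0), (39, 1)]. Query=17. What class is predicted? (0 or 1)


Distances from query 17:
Point 16 (class 1): distance = 1
Point 22 (class 1): distance = 5
Point 10 (class 0): distance = 7
Point 24 (class 0): distance = 7
Point 28 (class 0): distance = 11
K=5 nearest neighbors: classes = [1, 1, 0, 0, 0]
Votes for class 1: 2 / 5
Majority vote => class 0

0


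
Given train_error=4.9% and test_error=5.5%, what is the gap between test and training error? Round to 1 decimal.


Generalization gap = test_error - train_error
= 5.5 - 4.9
= 0.6%
A small gap suggests good generalization.

0.6


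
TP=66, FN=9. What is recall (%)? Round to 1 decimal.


Recall = TP / (TP + FN) * 100
= 66 / (66 + 9)
= 66 / 75
= 0.88
= 88.0%

88.0


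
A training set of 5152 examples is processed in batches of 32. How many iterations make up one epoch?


Iterations per epoch = dataset_size / batch_size
= 5152 / 32
= 161

161


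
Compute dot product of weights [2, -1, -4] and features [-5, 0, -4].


Element-wise products:
2 * -5 = -10
-1 * 0 = 0
-4 * -4 = 16
Sum = -10 + 0 + 16
= 6

6


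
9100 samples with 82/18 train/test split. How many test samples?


Train samples = 9100 * 82% = 7462
Test samples = 9100 - 7462
= 1638

1638


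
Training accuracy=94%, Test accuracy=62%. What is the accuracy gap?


Gap = train_accuracy - test_accuracy
= 94 - 62
= 32%
This large gap strongly indicates overfitting.

32


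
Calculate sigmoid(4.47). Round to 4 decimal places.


sigmoid(z) = 1 / (1 + exp(-z))
exp(-(4.47)) = exp(-4.47) = 0.0114
1 + 0.0114 = 1.0114
1 / 1.0114 = 0.9887

0.9887


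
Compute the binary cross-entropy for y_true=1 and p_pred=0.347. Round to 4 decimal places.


For y=1: Loss = -log(p)
= -log(0.347)
= -(-1.0584)
= 1.0584

1.0584


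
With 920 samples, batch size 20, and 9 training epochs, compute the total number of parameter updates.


Iterations per epoch = 920 / 20 = 46
Total updates = iterations_per_epoch * epochs
= 46 * 9
= 414

414


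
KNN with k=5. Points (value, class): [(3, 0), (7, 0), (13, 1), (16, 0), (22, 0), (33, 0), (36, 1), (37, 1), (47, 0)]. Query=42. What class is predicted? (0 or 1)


Distances from query 42:
Point 47 (class 0): distance = 5
Point 37 (class 1): distance = 5
Point 36 (class 1): distance = 6
Point 33 (class 0): distance = 9
Point 22 (class 0): distance = 20
K=5 nearest neighbors: classes = [0, 1, 1, 0, 0]
Votes for class 1: 2 / 5
Majority vote => class 0

0


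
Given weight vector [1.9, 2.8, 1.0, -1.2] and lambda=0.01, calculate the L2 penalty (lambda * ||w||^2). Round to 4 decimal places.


Squaring each weight:
1.9^2 = 3.61
2.8^2 = 7.84
1.0^2 = 1.0
(-1.2)^2 = 1.44
Sum of squares = 13.89
Penalty = 0.01 * 13.89 = 0.1389

0.1389


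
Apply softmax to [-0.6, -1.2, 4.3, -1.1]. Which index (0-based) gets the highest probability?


Softmax is a monotonic transformation, so it preserves the argmax.
We need to find the index of the maximum logit.
Index 0: -0.6
Index 1: -1.2
Index 2: 4.3
Index 3: -1.1
Maximum logit = 4.3 at index 2

2


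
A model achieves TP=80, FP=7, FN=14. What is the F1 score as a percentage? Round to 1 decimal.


Precision = TP / (TP + FP) = 80 / 87 = 0.9195
Recall = TP / (TP + FN) = 80 / 94 = 0.8511
F1 = 2 * P * R / (P + R)
= 2 * 0.9195 * 0.8511 / (0.9195 + 0.8511)
= 1.5652 / 1.7706
= 0.884
As percentage: 88.4%

88.4


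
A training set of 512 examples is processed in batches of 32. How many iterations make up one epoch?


Iterations per epoch = dataset_size / batch_size
= 512 / 32
= 16

16


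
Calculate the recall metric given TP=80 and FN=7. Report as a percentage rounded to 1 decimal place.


Recall = TP / (TP + FN) * 100
= 80 / (80 + 7)
= 80 / 87
= 0.9195
= 92.0%

92.0


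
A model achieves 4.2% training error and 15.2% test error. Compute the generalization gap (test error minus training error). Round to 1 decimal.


Generalization gap = test_error - train_error
= 15.2 - 4.2
= 11.0%
A large gap suggests overfitting.

11.0


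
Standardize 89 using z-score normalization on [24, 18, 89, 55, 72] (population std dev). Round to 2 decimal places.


Mean = (24 + 18 + 89 + 55 + 72) / 5 = 51.6
Variance = sum((x_i - mean)^2) / n = 743.44
Std = sqrt(743.44) = 27.2661
Z = (x - mean) / std
= (89 - 51.6) / 27.2661
= 37.4 / 27.2661
= 1.37

1.37


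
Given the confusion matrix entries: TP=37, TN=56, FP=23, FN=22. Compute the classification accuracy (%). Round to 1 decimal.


Accuracy = (TP + TN) / (TP + TN + FP + FN) * 100
= (37 + 56) / (37 + 56 + 23 + 22)
= 93 / 138
= 0.6739
= 67.4%

67.4


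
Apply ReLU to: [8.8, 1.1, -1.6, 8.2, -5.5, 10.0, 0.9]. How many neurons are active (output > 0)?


ReLU(x) = max(0, x) for each element:
ReLU(8.8) = 8.8
ReLU(1.1) = 1.1
ReLU(-1.6) = 0
ReLU(8.2) = 8.2
ReLU(-5.5) = 0
ReLU(10.0) = 10.0
ReLU(0.9) = 0.9
Active neurons (>0): 5

5


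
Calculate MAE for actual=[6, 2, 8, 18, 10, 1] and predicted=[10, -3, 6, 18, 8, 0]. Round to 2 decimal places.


Absolute errors: [4, 5, 2, 0, 2, 1]
Sum of absolute errors = 14
MAE = 14 / 6 = 2.33

2.33


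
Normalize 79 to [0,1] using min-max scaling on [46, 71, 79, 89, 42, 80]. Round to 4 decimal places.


Min = 42, Max = 89
Range = 89 - 42 = 47
Scaled = (x - min) / (max - min)
= (79 - 42) / 47
= 37 / 47
= 0.7872

0.7872


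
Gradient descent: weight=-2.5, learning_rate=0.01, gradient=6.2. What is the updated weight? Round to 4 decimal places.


w_new = w_old - lr * gradient
= -2.5 - 0.01 * 6.2
= -2.5 - (0.062)
= -2.5620

-2.5620


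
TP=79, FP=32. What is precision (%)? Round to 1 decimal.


Precision = TP / (TP + FP) * 100
= 79 / (79 + 32)
= 79 / 111
= 0.7117
= 71.2%

71.2


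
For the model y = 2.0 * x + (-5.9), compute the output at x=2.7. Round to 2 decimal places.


y = 2.0 * 2.7 + (-5.9)
= 5.4 + (-5.9)
= -0.50

-0.50


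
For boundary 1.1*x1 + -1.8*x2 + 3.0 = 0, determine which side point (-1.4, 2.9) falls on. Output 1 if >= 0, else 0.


Compute 1.1 * -1.4 + -1.8 * 2.9 + 3.0
= -1.54 + -5.22 + 3.0
= -3.76
Since -3.76 < 0, the point is on the negative side.

0


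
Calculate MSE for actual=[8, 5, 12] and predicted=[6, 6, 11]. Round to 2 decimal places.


Differences: [2, -1, 1]
Squared errors: [4, 1, 1]
Sum of squared errors = 6
MSE = 6 / 3 = 2.00

2.00


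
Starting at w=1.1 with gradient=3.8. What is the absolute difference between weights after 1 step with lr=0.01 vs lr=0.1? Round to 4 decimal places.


With lr=0.01: w_new = 1.1 - 0.01 * 3.8 = 1.062
With lr=0.1: w_new = 1.1 - 0.1 * 3.8 = 0.72
Absolute difference = |1.062 - 0.72|
= 0.3420

0.3420


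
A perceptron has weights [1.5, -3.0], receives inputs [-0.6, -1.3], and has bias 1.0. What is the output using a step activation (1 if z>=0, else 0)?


z = w . x + b
= 1.5*-0.6 + -3.0*-1.3 + 1.0
= -0.9 + 3.9 + 1.0
= 3.0 + 1.0
= 4.0
Since z = 4.0 >= 0, output = 1

1


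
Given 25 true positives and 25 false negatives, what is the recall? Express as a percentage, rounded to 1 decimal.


Recall = TP / (TP + FN) * 100
= 25 / (25 + 25)
= 25 / 50
= 0.5
= 50.0%

50.0


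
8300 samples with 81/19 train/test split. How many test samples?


Train samples = 8300 * 81% = 6723
Test samples = 8300 - 6723
= 1577

1577


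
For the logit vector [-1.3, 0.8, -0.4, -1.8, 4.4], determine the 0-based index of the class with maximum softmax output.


Softmax is a monotonic transformation, so it preserves the argmax.
We need to find the index of the maximum logit.
Index 0: -1.3
Index 1: 0.8
Index 2: -0.4
Index 3: -1.8
Index 4: 4.4
Maximum logit = 4.4 at index 4

4


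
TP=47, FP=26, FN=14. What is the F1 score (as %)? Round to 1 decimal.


Precision = TP / (TP + FP) = 47 / 73 = 0.6438
Recall = TP / (TP + FN) = 47 / 61 = 0.7705
F1 = 2 * P * R / (P + R)
= 2 * 0.6438 * 0.7705 / (0.6438 + 0.7705)
= 0.9921 / 1.4143
= 0.7015
As percentage: 70.1%

70.1


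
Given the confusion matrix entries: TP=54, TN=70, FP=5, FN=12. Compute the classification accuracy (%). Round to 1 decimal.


Accuracy = (TP + TN) / (TP + TN + FP + FN) * 100
= (54 + 70) / (54 + 70 + 5 + 12)
= 124 / 141
= 0.8794
= 87.9%

87.9


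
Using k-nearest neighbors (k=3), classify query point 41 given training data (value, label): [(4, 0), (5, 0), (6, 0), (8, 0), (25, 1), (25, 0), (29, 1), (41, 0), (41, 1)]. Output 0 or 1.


Distances from query 41:
Point 41 (class 0): distance = 0
Point 41 (class 1): distance = 0
Point 29 (class 1): distance = 12
K=3 nearest neighbors: classes = [0, 1, 1]
Votes for class 1: 2 / 3
Majority vote => class 1

1


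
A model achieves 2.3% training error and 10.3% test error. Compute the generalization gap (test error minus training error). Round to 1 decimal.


Generalization gap = test_error - train_error
= 10.3 - 2.3
= 8.0%
A moderate gap.

8.0


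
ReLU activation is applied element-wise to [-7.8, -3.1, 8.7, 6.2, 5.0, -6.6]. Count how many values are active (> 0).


ReLU(x) = max(0, x) for each element:
ReLU(-7.8) = 0
ReLU(-3.1) = 0
ReLU(8.7) = 8.7
ReLU(6.2) = 6.2
ReLU(5.0) = 5.0
ReLU(-6.6) = 0
Active neurons (>0): 3

3


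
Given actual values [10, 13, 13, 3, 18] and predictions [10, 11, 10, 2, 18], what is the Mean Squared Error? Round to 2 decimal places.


Differences: [0, 2, 3, 1, 0]
Squared errors: [0, 4, 9, 1, 0]
Sum of squared errors = 14
MSE = 14 / 5 = 2.80

2.80


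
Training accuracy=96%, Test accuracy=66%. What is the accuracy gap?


Gap = train_accuracy - test_accuracy
= 96 - 66
= 30%
This large gap strongly indicates overfitting.

30


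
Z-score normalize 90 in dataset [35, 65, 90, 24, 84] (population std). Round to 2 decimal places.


Mean = (35 + 65 + 90 + 24 + 84) / 5 = 59.6
Variance = sum((x_i - mean)^2) / n = 684.24
Std = sqrt(684.24) = 26.158
Z = (x - mean) / std
= (90 - 59.6) / 26.158
= 30.4 / 26.158
= 1.16

1.16


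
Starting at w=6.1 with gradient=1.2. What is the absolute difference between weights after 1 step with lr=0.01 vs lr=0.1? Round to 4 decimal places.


With lr=0.01: w_new = 6.1 - 0.01 * 1.2 = 6.088
With lr=0.1: w_new = 6.1 - 0.1 * 1.2 = 5.98
Absolute difference = |6.088 - 5.98|
= 0.1080

0.1080


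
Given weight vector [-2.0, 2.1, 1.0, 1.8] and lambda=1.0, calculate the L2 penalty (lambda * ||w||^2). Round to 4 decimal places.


Squaring each weight:
(-2.0)^2 = 4.0
2.1^2 = 4.41
1.0^2 = 1.0
1.8^2 = 3.24
Sum of squares = 12.65
Penalty = 1.0 * 12.65 = 12.6500

12.6500


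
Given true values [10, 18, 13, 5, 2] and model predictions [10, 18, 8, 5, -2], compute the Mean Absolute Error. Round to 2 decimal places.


Absolute errors: [0, 0, 5, 0, 4]
Sum of absolute errors = 9
MAE = 9 / 5 = 1.80

1.80


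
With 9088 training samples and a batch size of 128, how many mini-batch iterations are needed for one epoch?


Iterations per epoch = dataset_size / batch_size
= 9088 / 128
= 71

71


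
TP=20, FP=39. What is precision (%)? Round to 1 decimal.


Precision = TP / (TP + FP) * 100
= 20 / (20 + 39)
= 20 / 59
= 0.339
= 33.9%

33.9


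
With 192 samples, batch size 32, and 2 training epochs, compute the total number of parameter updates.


Iterations per epoch = 192 / 32 = 6
Total updates = iterations_per_epoch * epochs
= 6 * 2
= 12

12


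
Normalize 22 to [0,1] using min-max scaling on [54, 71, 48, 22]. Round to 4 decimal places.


Min = 22, Max = 71
Range = 71 - 22 = 49
Scaled = (x - min) / (max - min)
= (22 - 22) / 49
= 0 / 49
= 0.0000

0.0000


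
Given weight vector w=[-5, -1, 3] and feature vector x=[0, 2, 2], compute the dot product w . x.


Element-wise products:
-5 * 0 = 0
-1 * 2 = -2
3 * 2 = 6
Sum = 0 + -2 + 6
= 4

4


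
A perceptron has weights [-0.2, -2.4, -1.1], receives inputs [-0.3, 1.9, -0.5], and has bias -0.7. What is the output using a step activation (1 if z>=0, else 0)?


z = w . x + b
= -0.2*-0.3 + -2.4*1.9 + -1.1*-0.5 + -0.7
= 0.06 + -4.56 + 0.55 + -0.7
= -3.95 + -0.7
= -4.65
Since z = -4.65 < 0, output = 0

0


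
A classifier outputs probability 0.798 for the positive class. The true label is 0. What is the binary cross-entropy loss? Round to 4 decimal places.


For y=0: Loss = -log(1-p)
= -log(1 - 0.798)
= -log(0.202)
= -(-1.5995)
= 1.5995

1.5995


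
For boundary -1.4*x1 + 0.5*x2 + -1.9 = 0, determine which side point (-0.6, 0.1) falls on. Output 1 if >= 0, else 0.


Compute -1.4 * -0.6 + 0.5 * 0.1 + -1.9
= 0.84 + 0.05 + -1.9
= -1.01
Since -1.01 < 0, the point is on the negative side.

0


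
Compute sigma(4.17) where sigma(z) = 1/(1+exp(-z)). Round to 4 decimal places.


sigmoid(z) = 1 / (1 + exp(-z))
exp(-(4.17)) = exp(-4.17) = 0.0155
1 + 0.0155 = 1.0155
1 / 1.0155 = 0.9848

0.9848


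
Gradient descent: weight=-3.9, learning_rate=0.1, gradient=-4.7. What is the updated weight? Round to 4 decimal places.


w_new = w_old - lr * gradient
= -3.9 - 0.1 * -4.7
= -3.9 - (-0.47)
= -3.4300

-3.4300


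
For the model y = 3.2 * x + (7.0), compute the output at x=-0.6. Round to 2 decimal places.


y = 3.2 * -0.6 + (7.0)
= -1.92 + (7.0)
= 5.08

5.08


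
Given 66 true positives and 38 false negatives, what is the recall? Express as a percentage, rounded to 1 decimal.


Recall = TP / (TP + FN) * 100
= 66 / (66 + 38)
= 66 / 104
= 0.6346
= 63.5%

63.5


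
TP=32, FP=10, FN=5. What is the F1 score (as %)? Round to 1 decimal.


Precision = TP / (TP + FP) = 32 / 42 = 0.7619
Recall = TP / (TP + FN) = 32 / 37 = 0.8649
F1 = 2 * P * R / (P + R)
= 2 * 0.7619 * 0.8649 / (0.7619 + 0.8649)
= 1.3179 / 1.6268
= 0.8101
As percentage: 81.0%

81.0


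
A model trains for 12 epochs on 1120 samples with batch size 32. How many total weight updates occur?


Iterations per epoch = 1120 / 32 = 35
Total updates = iterations_per_epoch * epochs
= 35 * 12
= 420

420


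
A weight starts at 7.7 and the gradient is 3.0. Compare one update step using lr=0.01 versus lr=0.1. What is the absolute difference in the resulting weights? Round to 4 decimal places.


With lr=0.01: w_new = 7.7 - 0.01 * 3.0 = 7.67
With lr=0.1: w_new = 7.7 - 0.1 * 3.0 = 7.4
Absolute difference = |7.67 - 7.4|
= 0.2700

0.2700


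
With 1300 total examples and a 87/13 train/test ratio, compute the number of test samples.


Train samples = 1300 * 87% = 1131
Test samples = 1300 - 1131
= 169

169


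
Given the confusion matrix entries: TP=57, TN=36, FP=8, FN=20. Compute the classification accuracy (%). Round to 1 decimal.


Accuracy = (TP + TN) / (TP + TN + FP + FN) * 100
= (57 + 36) / (57 + 36 + 8 + 20)
= 93 / 121
= 0.7686
= 76.9%

76.9


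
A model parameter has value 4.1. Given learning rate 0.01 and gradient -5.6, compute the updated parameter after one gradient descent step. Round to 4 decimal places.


w_new = w_old - lr * gradient
= 4.1 - 0.01 * -5.6
= 4.1 - (-0.056)
= 4.1560

4.1560


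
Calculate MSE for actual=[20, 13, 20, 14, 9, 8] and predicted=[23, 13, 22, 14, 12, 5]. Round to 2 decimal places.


Differences: [-3, 0, -2, 0, -3, 3]
Squared errors: [9, 0, 4, 0, 9, 9]
Sum of squared errors = 31
MSE = 31 / 6 = 5.17

5.17


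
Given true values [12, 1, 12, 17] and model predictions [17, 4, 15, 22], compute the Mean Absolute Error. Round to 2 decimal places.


Absolute errors: [5, 3, 3, 5]
Sum of absolute errors = 16
MAE = 16 / 4 = 4.00

4.00


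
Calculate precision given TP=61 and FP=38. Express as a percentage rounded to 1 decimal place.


Precision = TP / (TP + FP) * 100
= 61 / (61 + 38)
= 61 / 99
= 0.6162
= 61.6%

61.6


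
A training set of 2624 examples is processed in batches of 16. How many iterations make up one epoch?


Iterations per epoch = dataset_size / batch_size
= 2624 / 16
= 164

164


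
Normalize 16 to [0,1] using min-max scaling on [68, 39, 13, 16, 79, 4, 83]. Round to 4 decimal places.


Min = 4, Max = 83
Range = 83 - 4 = 79
Scaled = (x - min) / (max - min)
= (16 - 4) / 79
= 12 / 79
= 0.1519

0.1519


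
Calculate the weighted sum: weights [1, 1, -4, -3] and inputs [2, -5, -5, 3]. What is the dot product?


Element-wise products:
1 * 2 = 2
1 * -5 = -5
-4 * -5 = 20
-3 * 3 = -9
Sum = 2 + -5 + 20 + -9
= 8

8


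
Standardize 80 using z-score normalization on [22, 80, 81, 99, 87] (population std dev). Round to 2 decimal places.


Mean = (22 + 80 + 81 + 99 + 87) / 5 = 73.8
Variance = sum((x_i - mean)^2) / n = 716.56
Std = sqrt(716.56) = 26.7686
Z = (x - mean) / std
= (80 - 73.8) / 26.7686
= 6.2 / 26.7686
= 0.23

0.23


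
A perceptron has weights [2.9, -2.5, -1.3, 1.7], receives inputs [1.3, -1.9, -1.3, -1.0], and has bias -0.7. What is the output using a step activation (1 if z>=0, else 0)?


z = w . x + b
= 2.9*1.3 + -2.5*-1.9 + -1.3*-1.3 + 1.7*-1.0 + -0.7
= 3.77 + 4.75 + 1.69 + -1.7 + -0.7
= 8.51 + -0.7
= 7.81
Since z = 7.81 >= 0, output = 1

1


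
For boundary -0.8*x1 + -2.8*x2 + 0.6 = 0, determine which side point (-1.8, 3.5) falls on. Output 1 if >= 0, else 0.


Compute -0.8 * -1.8 + -2.8 * 3.5 + 0.6
= 1.44 + -9.8 + 0.6
= -7.76
Since -7.76 < 0, the point is on the negative side.

0


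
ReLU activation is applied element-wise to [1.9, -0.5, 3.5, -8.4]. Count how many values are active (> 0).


ReLU(x) = max(0, x) for each element:
ReLU(1.9) = 1.9
ReLU(-0.5) = 0
ReLU(3.5) = 3.5
ReLU(-8.4) = 0
Active neurons (>0): 2

2


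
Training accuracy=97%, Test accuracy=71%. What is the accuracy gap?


Gap = train_accuracy - test_accuracy
= 97 - 71
= 26%
This large gap strongly indicates overfitting.

26


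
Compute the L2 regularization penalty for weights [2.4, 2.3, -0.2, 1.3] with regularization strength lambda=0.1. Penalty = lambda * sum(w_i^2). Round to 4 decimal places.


Squaring each weight:
2.4^2 = 5.76
2.3^2 = 5.29
(-0.2)^2 = 0.04
1.3^2 = 1.69
Sum of squares = 12.78
Penalty = 0.1 * 12.78 = 1.2780

1.2780


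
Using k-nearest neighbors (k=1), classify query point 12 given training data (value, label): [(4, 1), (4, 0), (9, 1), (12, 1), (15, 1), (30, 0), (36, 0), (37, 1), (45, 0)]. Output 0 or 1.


Distances from query 12:
Point 12 (class 1): distance = 0
K=1 nearest neighbors: classes = [1]
Votes for class 1: 1 / 1
Majority vote => class 1

1


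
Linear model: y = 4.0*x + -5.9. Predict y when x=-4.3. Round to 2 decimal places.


y = 4.0 * -4.3 + (-5.9)
= -17.2 + (-5.9)
= -23.10

-23.10


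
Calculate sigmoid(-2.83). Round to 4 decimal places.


sigmoid(z) = 1 / (1 + exp(-z))
exp(-(-2.83)) = exp(2.83) = 16.9455
1 + 16.9455 = 17.9455
1 / 17.9455 = 0.0557

0.0557


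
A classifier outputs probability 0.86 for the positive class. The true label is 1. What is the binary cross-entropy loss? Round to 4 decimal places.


For y=1: Loss = -log(p)
= -log(0.86)
= -(-0.1508)
= 0.1508

0.1508


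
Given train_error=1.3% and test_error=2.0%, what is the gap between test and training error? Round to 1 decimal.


Generalization gap = test_error - train_error
= 2.0 - 1.3
= 0.7%
A small gap suggests good generalization.

0.7


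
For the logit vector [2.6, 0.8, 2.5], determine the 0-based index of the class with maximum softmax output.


Softmax is a monotonic transformation, so it preserves the argmax.
We need to find the index of the maximum logit.
Index 0: 2.6
Index 1: 0.8
Index 2: 2.5
Maximum logit = 2.6 at index 0

0


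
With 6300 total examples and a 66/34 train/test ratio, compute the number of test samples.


Train samples = 6300 * 66% = 4158
Test samples = 6300 - 4158
= 2142

2142


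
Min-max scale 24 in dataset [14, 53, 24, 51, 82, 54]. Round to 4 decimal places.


Min = 14, Max = 82
Range = 82 - 14 = 68
Scaled = (x - min) / (max - min)
= (24 - 14) / 68
= 10 / 68
= 0.1471

0.1471


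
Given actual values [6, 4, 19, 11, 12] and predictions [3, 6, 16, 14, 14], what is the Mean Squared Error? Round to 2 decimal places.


Differences: [3, -2, 3, -3, -2]
Squared errors: [9, 4, 9, 9, 4]
Sum of squared errors = 35
MSE = 35 / 5 = 7.00

7.00


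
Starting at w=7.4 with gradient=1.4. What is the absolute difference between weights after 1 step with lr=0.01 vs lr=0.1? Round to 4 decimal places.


With lr=0.01: w_new = 7.4 - 0.01 * 1.4 = 7.386
With lr=0.1: w_new = 7.4 - 0.1 * 1.4 = 7.26
Absolute difference = |7.386 - 7.26|
= 0.1260

0.1260


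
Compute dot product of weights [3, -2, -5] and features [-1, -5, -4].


Element-wise products:
3 * -1 = -3
-2 * -5 = 10
-5 * -4 = 20
Sum = -3 + 10 + 20
= 27

27


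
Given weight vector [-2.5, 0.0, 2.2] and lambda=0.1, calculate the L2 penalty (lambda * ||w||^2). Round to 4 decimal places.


Squaring each weight:
(-2.5)^2 = 6.25
0.0^2 = 0.0
2.2^2 = 4.84
Sum of squares = 11.09
Penalty = 0.1 * 11.09 = 1.1090

1.1090


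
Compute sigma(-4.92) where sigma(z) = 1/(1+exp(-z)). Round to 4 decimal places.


sigmoid(z) = 1 / (1 + exp(-z))
exp(-(-4.92)) = exp(4.92) = 137.0026
1 + 137.0026 = 138.0026
1 / 138.0026 = 0.0072

0.0072


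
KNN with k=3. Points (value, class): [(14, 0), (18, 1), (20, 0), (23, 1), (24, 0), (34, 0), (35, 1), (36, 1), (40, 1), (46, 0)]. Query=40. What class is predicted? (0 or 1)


Distances from query 40:
Point 40 (class 1): distance = 0
Point 36 (class 1): distance = 4
Point 35 (class 1): distance = 5
K=3 nearest neighbors: classes = [1, 1, 1]
Votes for class 1: 3 / 3
Majority vote => class 1

1


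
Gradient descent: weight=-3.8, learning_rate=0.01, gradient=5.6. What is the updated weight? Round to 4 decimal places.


w_new = w_old - lr * gradient
= -3.8 - 0.01 * 5.6
= -3.8 - (0.056)
= -3.8560

-3.8560


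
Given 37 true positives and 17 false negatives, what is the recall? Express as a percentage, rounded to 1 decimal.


Recall = TP / (TP + FN) * 100
= 37 / (37 + 17)
= 37 / 54
= 0.6852
= 68.5%

68.5


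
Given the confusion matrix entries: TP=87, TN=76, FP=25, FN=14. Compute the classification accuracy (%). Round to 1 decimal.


Accuracy = (TP + TN) / (TP + TN + FP + FN) * 100
= (87 + 76) / (87 + 76 + 25 + 14)
= 163 / 202
= 0.8069
= 80.7%

80.7


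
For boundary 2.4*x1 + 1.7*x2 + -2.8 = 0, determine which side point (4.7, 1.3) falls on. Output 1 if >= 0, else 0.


Compute 2.4 * 4.7 + 1.7 * 1.3 + -2.8
= 11.28 + 2.21 + -2.8
= 10.69
Since 10.69 >= 0, the point is on the positive side.

1


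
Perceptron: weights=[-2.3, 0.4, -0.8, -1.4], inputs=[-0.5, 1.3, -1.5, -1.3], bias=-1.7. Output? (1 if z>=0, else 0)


z = w . x + b
= -2.3*-0.5 + 0.4*1.3 + -0.8*-1.5 + -1.4*-1.3 + -1.7
= 1.15 + 0.52 + 1.2 + 1.82 + -1.7
= 4.69 + -1.7
= 2.99
Since z = 2.99 >= 0, output = 1

1


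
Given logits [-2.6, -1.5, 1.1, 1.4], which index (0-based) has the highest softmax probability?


Softmax is a monotonic transformation, so it preserves the argmax.
We need to find the index of the maximum logit.
Index 0: -2.6
Index 1: -1.5
Index 2: 1.1
Index 3: 1.4
Maximum logit = 1.4 at index 3

3


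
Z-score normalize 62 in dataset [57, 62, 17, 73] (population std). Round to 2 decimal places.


Mean = (57 + 62 + 17 + 73) / 4 = 52.25
Variance = sum((x_i - mean)^2) / n = 447.6875
Std = sqrt(447.6875) = 21.1586
Z = (x - mean) / std
= (62 - 52.25) / 21.1586
= 9.75 / 21.1586
= 0.46

0.46


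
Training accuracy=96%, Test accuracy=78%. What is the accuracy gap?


Gap = train_accuracy - test_accuracy
= 96 - 78
= 18%
This gap suggests the model is overfitting.

18


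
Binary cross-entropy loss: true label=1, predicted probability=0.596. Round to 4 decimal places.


For y=1: Loss = -log(p)
= -log(0.596)
= -(-0.5175)
= 0.5175

0.5175


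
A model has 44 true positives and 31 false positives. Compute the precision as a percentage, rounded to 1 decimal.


Precision = TP / (TP + FP) * 100
= 44 / (44 + 31)
= 44 / 75
= 0.5867
= 58.7%

58.7


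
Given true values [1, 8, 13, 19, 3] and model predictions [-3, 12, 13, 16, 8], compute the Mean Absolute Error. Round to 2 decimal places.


Absolute errors: [4, 4, 0, 3, 5]
Sum of absolute errors = 16
MAE = 16 / 5 = 3.20

3.20


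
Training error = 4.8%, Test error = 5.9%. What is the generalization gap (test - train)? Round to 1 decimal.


Generalization gap = test_error - train_error
= 5.9 - 4.8
= 1.1%
A small gap suggests good generalization.

1.1


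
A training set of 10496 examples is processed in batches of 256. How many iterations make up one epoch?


Iterations per epoch = dataset_size / batch_size
= 10496 / 256
= 41

41


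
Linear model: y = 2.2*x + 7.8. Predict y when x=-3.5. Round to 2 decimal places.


y = 2.2 * -3.5 + (7.8)
= -7.7 + (7.8)
= 0.10

0.10


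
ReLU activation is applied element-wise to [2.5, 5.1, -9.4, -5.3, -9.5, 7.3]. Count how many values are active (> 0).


ReLU(x) = max(0, x) for each element:
ReLU(2.5) = 2.5
ReLU(5.1) = 5.1
ReLU(-9.4) = 0
ReLU(-5.3) = 0
ReLU(-9.5) = 0
ReLU(7.3) = 7.3
Active neurons (>0): 3

3


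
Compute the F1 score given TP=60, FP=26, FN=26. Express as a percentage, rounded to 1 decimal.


Precision = TP / (TP + FP) = 60 / 86 = 0.6977
Recall = TP / (TP + FN) = 60 / 86 = 0.6977
F1 = 2 * P * R / (P + R)
= 2 * 0.6977 * 0.6977 / (0.6977 + 0.6977)
= 0.9735 / 1.3953
= 0.6977
As percentage: 69.8%

69.8


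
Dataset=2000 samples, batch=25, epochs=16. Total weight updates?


Iterations per epoch = 2000 / 25 = 80
Total updates = iterations_per_epoch * epochs
= 80 * 16
= 1280

1280


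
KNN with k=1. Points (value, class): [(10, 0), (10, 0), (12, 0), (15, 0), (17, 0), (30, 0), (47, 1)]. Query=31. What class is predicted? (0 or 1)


Distances from query 31:
Point 30 (class 0): distance = 1
K=1 nearest neighbors: classes = [0]
Votes for class 1: 0 / 1
Majority vote => class 0

0


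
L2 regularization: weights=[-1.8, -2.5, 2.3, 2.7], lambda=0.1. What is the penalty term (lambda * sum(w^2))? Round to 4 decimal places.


Squaring each weight:
(-1.8)^2 = 3.24
(-2.5)^2 = 6.25
2.3^2 = 5.29
2.7^2 = 7.29
Sum of squares = 22.07
Penalty = 0.1 * 22.07 = 2.2070

2.2070


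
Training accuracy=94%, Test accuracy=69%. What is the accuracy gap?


Gap = train_accuracy - test_accuracy
= 94 - 69
= 25%
This large gap strongly indicates overfitting.

25


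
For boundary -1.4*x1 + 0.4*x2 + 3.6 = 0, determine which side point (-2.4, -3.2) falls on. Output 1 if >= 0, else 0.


Compute -1.4 * -2.4 + 0.4 * -3.2 + 3.6
= 3.36 + -1.28 + 3.6
= 5.68
Since 5.68 >= 0, the point is on the positive side.

1


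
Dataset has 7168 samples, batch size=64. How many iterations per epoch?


Iterations per epoch = dataset_size / batch_size
= 7168 / 64
= 112

112


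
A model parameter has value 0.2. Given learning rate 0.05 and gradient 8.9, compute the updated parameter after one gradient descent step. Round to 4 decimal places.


w_new = w_old - lr * gradient
= 0.2 - 0.05 * 8.9
= 0.2 - (0.445)
= -0.2450

-0.2450
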